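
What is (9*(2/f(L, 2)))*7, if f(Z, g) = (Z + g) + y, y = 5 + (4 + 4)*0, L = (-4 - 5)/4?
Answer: 504/19 ≈ 26.526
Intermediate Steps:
L = -9/4 (L = -9*¼ = -9/4 ≈ -2.2500)
y = 5 (y = 5 + 8*0 = 5 + 0 = 5)
f(Z, g) = 5 + Z + g (f(Z, g) = (Z + g) + 5 = 5 + Z + g)
(9*(2/f(L, 2)))*7 = (9*(2/(5 - 9/4 + 2)))*7 = (9*(2/(19/4)))*7 = (9*(2*(4/19)))*7 = (9*(8/19))*7 = (72/19)*7 = 504/19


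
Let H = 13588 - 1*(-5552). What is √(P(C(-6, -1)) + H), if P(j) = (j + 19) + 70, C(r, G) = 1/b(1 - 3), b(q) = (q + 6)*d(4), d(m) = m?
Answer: 3*√34185/4 ≈ 138.67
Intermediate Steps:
b(q) = 24 + 4*q (b(q) = (q + 6)*4 = (6 + q)*4 = 24 + 4*q)
C(r, G) = 1/16 (C(r, G) = 1/(24 + 4*(1 - 3)) = 1/(24 + 4*(-2)) = 1/(24 - 8) = 1/16)
P(j) = 89 + j (P(j) = (19 + j) + 70 = 89 + j)
H = 19140 (H = 13588 + 5552 = 19140)
√(P(C(-6, -1)) + H) = √((89 + 1/16) + 19140) = √(1425/16 + 19140) = √(307665/16) = 3*√34185/4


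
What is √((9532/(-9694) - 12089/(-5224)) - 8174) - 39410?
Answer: -39410 + I*√1309954777789872886/12660364 ≈ -39410.0 + 90.403*I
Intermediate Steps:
√((9532/(-9694) - 12089/(-5224)) - 8174) - 39410 = √((9532*(-1/9694) - 12089*(-1/5224)) - 8174) - 39410 = √((-4766/4847 + 12089/5224) - 8174) - 39410 = √(33697799/25320728 - 8174) - 39410 = √(-206937932873/25320728) - 39410 = I*√1309954777789872886/12660364 - 39410 = -39410 + I*√1309954777789872886/12660364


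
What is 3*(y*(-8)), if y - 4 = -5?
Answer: 24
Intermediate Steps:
y = -1 (y = 4 - 5 = -1)
3*(y*(-8)) = 3*(-1*(-8)) = 3*8 = 24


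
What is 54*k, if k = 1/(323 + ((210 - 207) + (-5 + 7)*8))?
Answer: 3/19 ≈ 0.15789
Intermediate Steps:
k = 1/342 (k = 1/(323 + (3 + 2*8)) = 1/(323 + (3 + 16)) = 1/(323 + 19) = 1/342 ≈ 0.0029240)
54*k = 54*(1/342) = 3/19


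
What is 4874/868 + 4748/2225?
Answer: 7482957/965650 ≈ 7.7491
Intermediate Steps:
4874/868 + 4748/2225 = 4874*(1/868) + 4748*(1/2225) = 2437/434 + 4748/2225 = 7482957/965650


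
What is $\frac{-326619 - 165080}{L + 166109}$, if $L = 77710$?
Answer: $- \frac{491699}{243819} \approx -2.0167$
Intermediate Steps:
$\frac{-326619 - 165080}{L + 166109} = \frac{-326619 - 165080}{77710 + 166109} = - \frac{491699}{243819}$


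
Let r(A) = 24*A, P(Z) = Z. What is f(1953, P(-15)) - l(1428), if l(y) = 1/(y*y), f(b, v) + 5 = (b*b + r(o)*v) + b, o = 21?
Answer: 7766430064847/2039184 ≈ 3.8086e+6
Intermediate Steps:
f(b, v) = -5 + b + b² + 504*v (f(b, v) = -5 + ((b*b + (24*21)*v) + b) = -5 + ((b² + 504*v) + b) = -5 + (b + b² + 504*v) = -5 + b + b² + 504*v)
l(y) = y⁻² (l(y) = 1/(y²) = y⁻²)
f(1953, P(-15)) - l(1428) = (-5 + 1953 + 1953² + 504*(-15)) - 1/1428² = (-5 + 1953 + 3814209 - 7560) - 1*1/2039184 = 3808597 - 1/2039184 = 7766430064847/2039184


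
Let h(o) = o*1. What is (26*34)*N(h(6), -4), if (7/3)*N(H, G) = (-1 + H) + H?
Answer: 29172/7 ≈ 4167.4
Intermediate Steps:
h(o) = o
N(H, G) = -3/7 + 6*H/7 (N(H, G) = 3*((-1 + H) + H)/7 = 3*(-1 + 2*H)/7 = -3/7 + 6*H/7)
(26*34)*N(h(6), -4) = (26*34)*(-3/7 + (6/7)*6) = 884*(-3/7 + 36/7) = 884*(33/7) = 29172/7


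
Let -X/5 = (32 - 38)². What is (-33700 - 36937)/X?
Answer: 70637/180 ≈ 392.43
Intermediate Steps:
X = -180 (X = -5*(32 - 38)² = -5*(-6)² = -5*36 = -180)
(-33700 - 36937)/X = (-33700 - 36937)/(-180) = -70637*(-1/180) = 70637/180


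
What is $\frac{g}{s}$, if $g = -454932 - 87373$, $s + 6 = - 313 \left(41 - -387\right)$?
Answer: $\frac{108461}{26794} \approx 4.048$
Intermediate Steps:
$s = -133970$ ($s = -6 - 313 \left(41 - -387\right) = -6 - 313 \left(41 + 387\right) = -6 - 133964 = -133970$)
$g = -542305$ ($g = -454932 - 87373 = -542305$)
$\frac{g}{s} = - \frac{542305}{-133970} = \left(-542305\right) \left(- \frac{1}{133970}\right) = \frac{108461}{26794}$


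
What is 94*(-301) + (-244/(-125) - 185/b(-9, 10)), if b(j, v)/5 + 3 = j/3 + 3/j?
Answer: -67179739/2375 ≈ -28286.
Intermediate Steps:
b(j, v) = -15 + 15/j + 5*j/3 (b(j, v) = -15 + 5*(j/3 + 3/j) = -15 + 5*(3/j + j/3) = -15 + (15/j + 5*j/3) = -15 + 15/j + 5*j/3)
94*(-301) + (-244/(-125) - 185/b(-9, 10)) = 94*(-301) + (-244/(-125) - 185/(-15 + 15/(-9) + (5/3)*(-9))) = -28294 + (-244*(-1/125) - 185/(-15 + 15*(-⅑) - 15)) = -28294 + (244/125 - 185/(-15 - 5/3 - 15)) = -28294 + (244/125 - 185/(-95/3)) = -28294 + (244/125 - 185*(-3/95)) = -28294 + (244/125 + 111/19) = -28294 + 18511/2375 = -67179739/2375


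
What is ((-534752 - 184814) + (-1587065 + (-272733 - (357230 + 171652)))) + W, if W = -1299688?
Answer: -4407934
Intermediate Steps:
((-534752 - 184814) + (-1587065 + (-272733 - (357230 + 171652)))) + W = ((-534752 - 184814) + (-1587065 + (-272733 - (357230 + 171652)))) - 1299688 = (-719566 + (-1587065 + (-272733 - 1*528882))) - 1299688 = (-719566 + (-1587065 + (-272733 - 528882))) - 1299688 = (-719566 + (-1587065 - 801615)) - 1299688 = (-719566 - 2388680) - 1299688 = -3108246 - 1299688 = -4407934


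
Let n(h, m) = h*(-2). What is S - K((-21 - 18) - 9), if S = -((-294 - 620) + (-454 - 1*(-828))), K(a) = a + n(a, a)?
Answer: 492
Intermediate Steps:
n(h, m) = -2*h
K(a) = -a (K(a) = a - 2*a = -a)
S = 540 (S = -(-914 + (-454 + 828)) = -(-914 + 374) = -1*(-540) = 540)
S - K((-21 - 18) - 9) = 540 - (-1)*((-21 - 18) - 9) = 540 - (-1)*(-39 - 9) = 540 - (-1)*(-48) = 540 - 1*48 = 540 - 48 = 492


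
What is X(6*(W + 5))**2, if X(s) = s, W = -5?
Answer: 0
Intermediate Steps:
X(6*(W + 5))**2 = (6*(-5 + 5))**2 = (6*0)**2 = 0**2 = 0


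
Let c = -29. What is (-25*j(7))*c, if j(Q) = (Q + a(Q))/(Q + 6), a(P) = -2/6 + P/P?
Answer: 16675/39 ≈ 427.56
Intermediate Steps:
a(P) = ⅔ (a(P) = -2*⅙ + 1 = -⅓ + 1 = ⅔)
j(Q) = (⅔ + Q)/(6 + Q) (j(Q) = (Q + ⅔)/(Q + 6) = (⅔ + Q)/(6 + Q))
(-25*j(7))*c = -25*(⅔ + 7)/(6 + 7)*(-29) = -25*23/(13*3)*(-29) = -25*23/39*(-29) = -575/39*(-29) = 16675/39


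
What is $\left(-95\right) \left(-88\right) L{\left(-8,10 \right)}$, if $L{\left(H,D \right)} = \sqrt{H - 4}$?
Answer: $16720 i \sqrt{3} \approx 28960.0 i$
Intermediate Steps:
$L{\left(H,D \right)} = \sqrt{-4 + H}$
$\left(-95\right) \left(-88\right) L{\left(-8,10 \right)} = \left(-95\right) \left(-88\right) \sqrt{-4 - 8} = 8360 \sqrt{-12} = 8360 \cdot 2 i \sqrt{3} = 16720 i \sqrt{3}$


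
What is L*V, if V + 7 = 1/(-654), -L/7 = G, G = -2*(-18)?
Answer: 192318/109 ≈ 1764.4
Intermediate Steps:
G = 36
L = -252 (L = -7*36 = -252)
V = -4579/654 (V = -7 + 1/(-654) = -7 - 1/654 = -4579/654 ≈ -7.0015)
L*V = -252*(-4579/654) = 192318/109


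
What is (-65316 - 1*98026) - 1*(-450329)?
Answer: 286987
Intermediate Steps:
(-65316 - 1*98026) - 1*(-450329) = (-65316 - 98026) + 450329 = -163342 + 450329 = 286987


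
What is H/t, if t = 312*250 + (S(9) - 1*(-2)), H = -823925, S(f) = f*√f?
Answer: -823925/78029 ≈ -10.559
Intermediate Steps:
S(f) = f^(3/2)
t = 78029 (t = 312*250 + (9^(3/2) - 1*(-2)) = 78000 + (27 + 2) = 78000 + 29 = 78029)
H/t = -823925/78029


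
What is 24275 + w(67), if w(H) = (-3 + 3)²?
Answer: 24275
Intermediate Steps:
w(H) = 0 (w(H) = 0² = 0)
24275 + w(67) = 24275 + 0 = 24275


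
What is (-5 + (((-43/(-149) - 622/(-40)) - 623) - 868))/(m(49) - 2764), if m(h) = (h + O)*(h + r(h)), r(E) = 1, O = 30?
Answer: -4410881/3534280 ≈ -1.2480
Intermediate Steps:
m(h) = (1 + h)*(30 + h) (m(h) = (h + 30)*(h + 1) = (30 + h)*(1 + h) = (1 + h)*(30 + h))
(-5 + (((-43/(-149) - 622/(-40)) - 623) - 868))/(m(49) - 2764) = (-5 + (((-43/(-149) - 622/(-40)) - 623) - 868))/((30 + 49**2 + 31*49) - 2764) = (-5 + (((-43*(-1/149) - 622*(-1/40)) - 623) - 868))/((30 + 2401 + 1519) - 2764) = (-5 + (((43/149 + 311/20) - 623) - 868))/(3950 - 2764) = (-5 + ((47199/2980 - 623) - 868))/1186 = (-5 + (-1809341/2980 - 868))*(1/1186) = (-5 - 4395981/2980)*(1/1186) = -4410881/2980*1/1186 = -4410881/3534280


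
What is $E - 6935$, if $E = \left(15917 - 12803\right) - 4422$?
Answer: $-8243$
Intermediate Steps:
$E = -1308$ ($E = 3114 - 4422 = -1308$)
$E - 6935 = -1308 - 6935 = -8243$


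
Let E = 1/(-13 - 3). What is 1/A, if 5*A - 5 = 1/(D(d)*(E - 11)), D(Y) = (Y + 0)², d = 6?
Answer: 7965/7961 ≈ 1.0005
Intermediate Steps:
E = -1/16 (E = 1/(-16) = -1/16 ≈ -0.062500)
D(Y) = Y²
A = 7961/7965 (A = 1 + 1/(5*((6²*(-1/16 - 11)))) = 1 + 1/(5*((36*(-177/16)))) = 1 + 1/(5*(-1593/4)) = 1 + (⅕)*(-4/1593) = 1 - 4/7965 = 7961/7965 ≈ 0.99950)
1/A = 1/(7961/7965) = 7965/7961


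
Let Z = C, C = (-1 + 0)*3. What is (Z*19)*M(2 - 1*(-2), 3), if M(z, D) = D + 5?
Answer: -456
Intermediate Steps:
C = -3 (C = -1*3 = -3)
M(z, D) = 5 + D
Z = -3
(Z*19)*M(2 - 1*(-2), 3) = (-3*19)*(5 + 3) = -57*8 = -456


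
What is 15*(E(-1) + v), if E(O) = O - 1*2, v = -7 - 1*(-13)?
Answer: 45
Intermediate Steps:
v = 6 (v = -7 + 13 = 6)
E(O) = -2 + O (E(O) = O - 2 = -2 + O)
15*(E(-1) + v) = 15*((-2 - 1) + 6) = 15*(-3 + 6) = 15*3 = 45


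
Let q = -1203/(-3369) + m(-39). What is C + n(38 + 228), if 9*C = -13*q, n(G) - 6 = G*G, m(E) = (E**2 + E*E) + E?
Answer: 671345524/10107 ≈ 66424.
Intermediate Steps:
m(E) = E + 2*E**2 (m(E) = (E**2 + E**2) + E = 2*E**2 + E = E + 2*E**2)
q = 3372770/1123 (q = -1203/(-3369) - 39*(1 + 2*(-39)) = -1203*(-1/3369) - 39*(1 - 78) = 401/1123 - 39*(-77) = 401/1123 + 3003 = 3372770/1123 ≈ 3003.4)
n(G) = 6 + G**2 (n(G) = 6 + G*G = 6 + G**2)
C = -43846010/10107 (C = (-13*3372770/1123)/9 = (1/9)*(-43846010/1123) = -43846010/10107 ≈ -4338.2)
C + n(38 + 228) = -43846010/10107 + (6 + (38 + 228)**2) = -43846010/10107 + (6 + 266**2) = -43846010/10107 + (6 + 70756) = -43846010/10107 + 70762 = 671345524/10107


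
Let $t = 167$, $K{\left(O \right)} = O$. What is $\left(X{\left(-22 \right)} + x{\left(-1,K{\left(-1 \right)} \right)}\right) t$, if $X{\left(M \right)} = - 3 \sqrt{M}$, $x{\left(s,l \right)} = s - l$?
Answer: $- 501 i \sqrt{22} \approx - 2349.9 i$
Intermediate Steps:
$\left(X{\left(-22 \right)} + x{\left(-1,K{\left(-1 \right)} \right)}\right) t = \left(- 3 \sqrt{-22} - 0\right) 167 = \left(- 3 i \sqrt{22} + \left(-1 + 1\right)\right) 167 = \left(- 3 i \sqrt{22} + 0\right) 167 = - 3 i \sqrt{22} \cdot 167 = - 501 i \sqrt{22}$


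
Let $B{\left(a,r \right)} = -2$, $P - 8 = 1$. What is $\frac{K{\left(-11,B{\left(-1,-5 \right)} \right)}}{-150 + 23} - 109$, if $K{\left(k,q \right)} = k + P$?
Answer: $- \frac{13841}{127} \approx -108.98$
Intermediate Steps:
$P = 9$ ($P = 8 + 1 = 9$)
$K{\left(k,q \right)} = 9 + k$ ($K{\left(k,q \right)} = k + 9 = 9 + k$)
$\frac{K{\left(-11,B{\left(-1,-5 \right)} \right)}}{-150 + 23} - 109 = \frac{9 - 11}{-150 + 23} - 109 = \frac{1}{-127} \left(-2\right) - 109 = \left(- \frac{1}{127}\right) \left(-2\right) - 109 = \frac{2}{127} - 109 = - \frac{13841}{127}$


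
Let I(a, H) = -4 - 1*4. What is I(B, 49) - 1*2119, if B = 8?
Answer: -2127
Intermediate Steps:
I(a, H) = -8 (I(a, H) = -4 - 4 = -8)
I(B, 49) - 1*2119 = -8 - 1*2119 = -8 - 2119 = -2127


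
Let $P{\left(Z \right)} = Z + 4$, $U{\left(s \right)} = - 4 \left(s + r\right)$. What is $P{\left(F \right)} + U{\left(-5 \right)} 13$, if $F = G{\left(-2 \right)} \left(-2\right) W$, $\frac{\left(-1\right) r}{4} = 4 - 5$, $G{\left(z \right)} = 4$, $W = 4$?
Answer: $24$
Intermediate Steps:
$r = 4$ ($r = - 4 \left(4 - 5\right) = \left(-4\right) \left(-1\right) = 4$)
$U{\left(s \right)} = -16 - 4 s$ ($U{\left(s \right)} = - 4 \left(s + 4\right) = - 4 \left(4 + s\right) = -16 - 4 s$)
$F = -32$ ($F = 4 \left(-2\right) 4 = \left(-8\right) 4 = -32$)
$P{\left(Z \right)} = 4 + Z$
$P{\left(F \right)} + U{\left(-5 \right)} 13 = \left(4 - 32\right) + \left(-16 - -20\right) 13 = -28 + \left(-16 + 20\right) 13 = -28 + 4 \cdot 13 = -28 + 52 = 24$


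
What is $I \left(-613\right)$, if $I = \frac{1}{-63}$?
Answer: $\frac{613}{63} \approx 9.7302$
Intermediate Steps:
$I = - \frac{1}{63} \approx -0.015873$
$I \left(-613\right) = \left(- \frac{1}{63}\right) \left(-613\right) = \frac{613}{63}$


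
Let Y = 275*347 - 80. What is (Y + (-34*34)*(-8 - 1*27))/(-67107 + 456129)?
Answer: 135805/389022 ≈ 0.34909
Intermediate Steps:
Y = 95345 (Y = 95425 - 80 = 95345)
(Y + (-34*34)*(-8 - 1*27))/(-67107 + 456129) = (95345 + (-34*34)*(-8 - 1*27))/(-67107 + 456129) = (95345 - 1156*(-8 - 27))/389022 = (95345 - 1156*(-35))*(1/389022) = (95345 + 40460)*(1/389022) = 135805*(1/389022) = 135805/389022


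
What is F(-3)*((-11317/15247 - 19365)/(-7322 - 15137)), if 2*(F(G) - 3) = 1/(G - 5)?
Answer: 23442002/9254929 ≈ 2.5329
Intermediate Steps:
F(G) = 3 + 1/(2*(-5 + G)) (F(G) = 3 + 1/(2*(G - 5)) = 3 + 1/(2*(-5 + G)))
F(-3)*((-11317/15247 - 19365)/(-7322 - 15137)) = ((-29 + 6*(-3))/(2*(-5 - 3)))*((-11317/15247 - 19365)/(-7322 - 15137)) = ((1/2)*(-29 - 18)/(-8))*((-11317*1/15247 - 19365)/(-22459)) = ((1/2)*(-1/8)*(-47))*((-11317/15247 - 19365)*(-1/22459)) = 47*(-295269472/15247*(-1/22459))/16 = (47/16)*(7980256/9254929) = 23442002/9254929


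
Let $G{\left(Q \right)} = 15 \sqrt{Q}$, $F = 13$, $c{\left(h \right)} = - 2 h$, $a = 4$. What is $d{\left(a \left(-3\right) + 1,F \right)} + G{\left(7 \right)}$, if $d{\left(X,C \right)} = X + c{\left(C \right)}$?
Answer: $-37 + 15 \sqrt{7} \approx 2.6863$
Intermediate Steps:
$d{\left(X,C \right)} = X - 2 C$
$d{\left(a \left(-3\right) + 1,F \right)} + G{\left(7 \right)} = \left(\left(4 \left(-3\right) + 1\right) - 26\right) + 15 \sqrt{7} = \left(\left(-12 + 1\right) - 26\right) + 15 \sqrt{7} = \left(-11 - 26\right) + 15 \sqrt{7} = -37 + 15 \sqrt{7}$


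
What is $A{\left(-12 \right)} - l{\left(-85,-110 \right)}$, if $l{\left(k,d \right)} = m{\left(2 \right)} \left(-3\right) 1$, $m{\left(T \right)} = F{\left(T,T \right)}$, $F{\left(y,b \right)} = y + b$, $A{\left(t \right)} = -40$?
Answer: $-28$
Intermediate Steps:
$F{\left(y,b \right)} = b + y$
$m{\left(T \right)} = 2 T$ ($m{\left(T \right)} = T + T = 2 T$)
$l{\left(k,d \right)} = -12$ ($l{\left(k,d \right)} = 2 \cdot 2 \left(-3\right) 1 = 4 \left(-3\right) 1 = \left(-12\right) 1 = -12$)
$A{\left(-12 \right)} - l{\left(-85,-110 \right)} = -40 - -12 = -40 + 12 = -28$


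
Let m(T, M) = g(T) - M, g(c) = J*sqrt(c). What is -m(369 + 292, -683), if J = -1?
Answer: -683 + sqrt(661) ≈ -657.29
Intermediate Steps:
g(c) = -sqrt(c)
m(T, M) = -M - sqrt(T) (m(T, M) = -sqrt(T) - M = -M - sqrt(T))
-m(369 + 292, -683) = -(-1*(-683) - sqrt(369 + 292)) = -(683 - sqrt(661)) = -683 + sqrt(661)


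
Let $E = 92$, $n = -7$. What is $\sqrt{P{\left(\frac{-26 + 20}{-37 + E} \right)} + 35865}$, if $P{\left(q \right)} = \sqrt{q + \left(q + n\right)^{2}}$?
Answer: $\frac{\sqrt{108491625 + 55 \sqrt{152551}}}{55} \approx 189.4$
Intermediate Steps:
$P{\left(q \right)} = \sqrt{q + \left(-7 + q\right)^{2}}$ ($P{\left(q \right)} = \sqrt{q + \left(q - 7\right)^{2}} = \sqrt{q + \left(-7 + q\right)^{2}}$)
$\sqrt{P{\left(\frac{-26 + 20}{-37 + E} \right)} + 35865} = \sqrt{\sqrt{\frac{-26 + 20}{-37 + 92} + \left(-7 + \frac{-26 + 20}{-37 + 92}\right)^{2}} + 35865} = \sqrt{\sqrt{- \frac{6}{55} + \left(-7 - \frac{6}{55}\right)^{2}} + 35865} = \sqrt{\sqrt{- \frac{6}{55} + \left(- \frac{391}{55}\right)^{2}} + 35865} = \sqrt{\sqrt{- \frac{6}{55} + \frac{152881}{3025}} + 35865} = \sqrt{\sqrt{\frac{152551}{3025}} + 35865} = \sqrt{\frac{\sqrt{152551}}{55} + 35865} = \sqrt{35865 + \frac{\sqrt{152551}}{55}}$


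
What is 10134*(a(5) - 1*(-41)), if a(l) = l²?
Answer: 668844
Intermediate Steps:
10134*(a(5) - 1*(-41)) = 10134*(5² - 1*(-41)) = 10134*(25 + 41) = 10134*66 = 668844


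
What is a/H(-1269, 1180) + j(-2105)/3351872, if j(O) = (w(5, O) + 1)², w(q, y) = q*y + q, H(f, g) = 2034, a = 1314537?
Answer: 771870093923/1136284608 ≈ 679.29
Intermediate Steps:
w(q, y) = q + q*y
j(O) = (6 + 5*O)² (j(O) = (5*(1 + O) + 1)² = ((5 + 5*O) + 1)² = (6 + 5*O)²)
a/H(-1269, 1180) + j(-2105)/3351872 = 1314537/2034 + (6 + 5*(-2105))²/3351872 = 1314537*(1/2034) + (6 - 10525)²*(1/3351872) = 438179/678 + (-10519)²*(1/3351872) = 438179/678 + 110649361*(1/3351872) = 438179/678 + 110649361/3351872 = 771870093923/1136284608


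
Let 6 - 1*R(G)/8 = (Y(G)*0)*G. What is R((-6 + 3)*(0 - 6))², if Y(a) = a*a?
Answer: 2304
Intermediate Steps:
Y(a) = a²
R(G) = 48 (R(G) = 48 - 8*G²*0*G = 48 - 0*G = 48 - 8*0 = 48 + 0 = 48)
R((-6 + 3)*(0 - 6))² = 48² = 2304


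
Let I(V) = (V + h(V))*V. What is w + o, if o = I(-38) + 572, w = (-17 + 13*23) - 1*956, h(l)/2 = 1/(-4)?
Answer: 1361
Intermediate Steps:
h(l) = -1/2 (h(l) = 2/(-4) = 2*(-1/4) = -1/2)
I(V) = V*(-1/2 + V) (I(V) = (V - 1/2)*V = (-1/2 + V)*V = V*(-1/2 + V))
w = -674 (w = (-17 + 299) - 956 = 282 - 956 = -674)
o = 2035 (o = -38*(-1/2 - 38) + 572 = -38*(-77/2) + 572 = 1463 + 572 = 2035)
w + o = -674 + 2035 = 1361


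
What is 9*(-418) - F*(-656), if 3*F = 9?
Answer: -1794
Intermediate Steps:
F = 3 (F = (⅓)*9 = 3)
9*(-418) - F*(-656) = 9*(-418) - 3*(-656) = -3762 - 1*(-1968) = -3762 + 1968 = -1794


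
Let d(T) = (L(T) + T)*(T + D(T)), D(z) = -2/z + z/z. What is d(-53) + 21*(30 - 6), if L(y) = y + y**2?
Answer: -139950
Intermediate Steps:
D(z) = 1 - 2/z (D(z) = -2/z + 1 = 1 - 2/z)
d(T) = (T + T*(1 + T))*(T + (-2 + T)/T) (d(T) = (T*(1 + T) + T)*(T + (-2 + T)/T) = (T + T*(1 + T))*(T + (-2 + T)/T))
d(-53) + 21*(30 - 6) = (-4 + (-53)**3 + 3*(-53)**2) + 21*(30 - 6) = (-4 - 148877 + 3*2809) + 21*24 = (-4 - 148877 + 8427) + 504 = -140454 + 504 = -139950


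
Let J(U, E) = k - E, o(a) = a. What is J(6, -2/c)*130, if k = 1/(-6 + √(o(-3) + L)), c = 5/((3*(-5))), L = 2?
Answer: -29640/37 - 130*I/37 ≈ -801.08 - 3.5135*I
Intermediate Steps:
c = -⅓ (c = 5/(-15) = 5*(-1/15) = -⅓ ≈ -0.33333)
k = (-6 - I)/37 (k = 1/(-6 + √(-3 + 2)) = 1/(-6 + √(-1)) = 1/(-6 + I) = (-6 - I)/37 ≈ -0.16216 - 0.027027*I)
J(U, E) = -6/37 - E - I/37 (J(U, E) = (-6/37 - I/37) - E = -6/37 - E - I/37)
J(6, -2/c)*130 = (-6/37 - (-2)/(-⅓) - I/37)*130 = (-6/37 - (-2)*(-3) - I/37)*130 = (-6/37 - 1*6 - I/37)*130 = (-6/37 - 6 - I/37)*130 = (-228/37 - I/37)*130 = -29640/37 - 130*I/37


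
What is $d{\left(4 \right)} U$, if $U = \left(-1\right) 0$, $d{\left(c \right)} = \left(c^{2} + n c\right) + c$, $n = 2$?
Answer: $0$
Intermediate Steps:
$d{\left(c \right)} = c^{2} + 3 c$ ($d{\left(c \right)} = \left(c^{2} + 2 c\right) + c = c^{2} + 3 c$)
$U = 0$
$d{\left(4 \right)} U = 4 \left(3 + 4\right) 0 = 4 \cdot 7 \cdot 0 = 28 \cdot 0 = 0$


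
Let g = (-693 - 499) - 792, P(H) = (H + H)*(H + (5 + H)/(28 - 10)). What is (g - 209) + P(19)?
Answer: -4261/3 ≈ -1420.3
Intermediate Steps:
P(H) = 2*H*(5/18 + 19*H/18) (P(H) = (2*H)*(H + (5 + H)/18) = (2*H)*(H + (5 + H)*(1/18)) = (2*H)*(H + (5/18 + H/18)) = (2*H)*(5/18 + 19*H/18) = 2*H*(5/18 + 19*H/18))
g = -1984 (g = -1192 - 792 = -1984)
(g - 209) + P(19) = (-1984 - 209) + (⅑)*19*(5 + 19*19) = -2193 + (⅑)*19*(5 + 361) = -2193 + (⅑)*19*366 = -2193 + 2318/3 = -4261/3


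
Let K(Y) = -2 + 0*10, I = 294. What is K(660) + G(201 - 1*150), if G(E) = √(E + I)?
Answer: -2 + √345 ≈ 16.574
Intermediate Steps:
K(Y) = -2 (K(Y) = -2 + 0 = -2)
G(E) = √(294 + E) (G(E) = √(E + 294) = √(294 + E))
K(660) + G(201 - 1*150) = -2 + √(294 + (201 - 1*150)) = -2 + √(294 + (201 - 150)) = -2 + √(294 + 51) = -2 + √345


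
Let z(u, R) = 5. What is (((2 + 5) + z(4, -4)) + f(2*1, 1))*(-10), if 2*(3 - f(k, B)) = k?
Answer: -140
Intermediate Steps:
f(k, B) = 3 - k/2
(((2 + 5) + z(4, -4)) + f(2*1, 1))*(-10) = (((2 + 5) + 5) + (3 - 1))*(-10) = ((7 + 5) + (3 - 1/2*2))*(-10) = (12 + (3 - 1))*(-10) = (12 + 2)*(-10) = 14*(-10) = -140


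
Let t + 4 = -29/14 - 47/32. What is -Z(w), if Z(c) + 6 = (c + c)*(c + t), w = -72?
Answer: -160269/14 ≈ -11448.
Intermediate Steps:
t = -1689/224 (t = -4 + (-29/14 - 47/32) = -4 - 793/224 = -1689/224 ≈ -7.5402)
Z(c) = -6 + 2*c*(-1689/224 + c) (Z(c) = -6 + (c + c)*(c - 1689/224) = -6 + (2*c)*(-1689/224 + c) = -6 + 2*c*(-1689/224 + c))
-Z(w) = -(-6 + 2*(-72)² - 1689/112*(-72)) = -(-6 + 2*5184 + 15201/14) = -(-6 + 10368 + 15201/14) = -1*160269/14 = -160269/14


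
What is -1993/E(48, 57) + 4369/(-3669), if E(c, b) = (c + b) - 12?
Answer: -857626/37913 ≈ -22.621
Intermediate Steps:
E(c, b) = -12 + b + c (E(c, b) = (b + c) - 12 = -12 + b + c)
-1993/E(48, 57) + 4369/(-3669) = -1993/(-12 + 57 + 48) + 4369/(-3669) = -1993/93 + 4369*(-1/3669) = -1993*1/93 - 4369/3669 = -1993/93 - 4369/3669 = -857626/37913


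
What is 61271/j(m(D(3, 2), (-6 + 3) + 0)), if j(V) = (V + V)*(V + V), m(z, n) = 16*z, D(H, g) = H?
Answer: 61271/9216 ≈ 6.6483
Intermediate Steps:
j(V) = 4*V**2 (j(V) = (2*V)*(2*V) = 4*V**2)
61271/j(m(D(3, 2), (-6 + 3) + 0)) = 61271/((4*(16*3)**2)) = 61271/((4*48**2)) = 61271/((4*2304)) = 61271/9216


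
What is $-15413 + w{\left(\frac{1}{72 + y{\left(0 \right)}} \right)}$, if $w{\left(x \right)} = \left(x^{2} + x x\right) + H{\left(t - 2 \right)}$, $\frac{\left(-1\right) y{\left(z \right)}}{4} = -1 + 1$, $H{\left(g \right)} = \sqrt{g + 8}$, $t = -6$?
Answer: $- \frac{39950495}{2592} \approx -15413.0$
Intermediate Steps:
$H{\left(g \right)} = \sqrt{8 + g}$
$y{\left(z \right)} = 0$ ($y{\left(z \right)} = - 4 \left(-1 + 1\right) = \left(-4\right) 0 = 0$)
$w{\left(x \right)} = 2 x^{2}$ ($w{\left(x \right)} = \left(x^{2} + x x\right) + \sqrt{8 - 8} = \left(x^{2} + x^{2}\right) + \sqrt{8 - 8} = 2 x^{2} + \sqrt{8 - 8} = 2 x^{2} + \sqrt{0} = 2 x^{2} + 0 = 2 x^{2}$)
$-15413 + w{\left(\frac{1}{72 + y{\left(0 \right)}} \right)} = -15413 + 2 \left(\frac{1}{72 + 0}\right)^{2} = -15413 + 2 \left(\frac{1}{72}\right)^{2} = -15413 + \frac{2}{5184} = -15413 + 2 \cdot \frac{1}{5184} = -15413 + \frac{1}{2592} = - \frac{39950495}{2592}$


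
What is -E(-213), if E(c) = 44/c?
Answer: 44/213 ≈ 0.20657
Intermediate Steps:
-E(-213) = -44/(-213) = -44*(-1)/213 = -1*(-44/213) = 44/213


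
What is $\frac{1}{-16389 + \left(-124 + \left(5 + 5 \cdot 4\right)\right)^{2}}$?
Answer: $- \frac{1}{6588} \approx -0.00015179$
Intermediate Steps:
$\frac{1}{-16389 + \left(-124 + \left(5 + 5 \cdot 4\right)\right)^{2}} = \frac{1}{-16389 + \left(-124 + \left(5 + 20\right)\right)^{2}} = \frac{1}{-16389 + \left(-124 + 25\right)^{2}} = \frac{1}{-16389 + \left(-99\right)^{2}} = \frac{1}{-16389 + 9801} = \frac{1}{-6588} = - \frac{1}{6588}$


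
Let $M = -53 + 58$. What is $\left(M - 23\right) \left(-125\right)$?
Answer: $2250$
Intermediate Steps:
$M = 5$
$\left(M - 23\right) \left(-125\right) = \left(5 - 23\right) \left(-125\right) = \left(-18\right) \left(-125\right) = 2250$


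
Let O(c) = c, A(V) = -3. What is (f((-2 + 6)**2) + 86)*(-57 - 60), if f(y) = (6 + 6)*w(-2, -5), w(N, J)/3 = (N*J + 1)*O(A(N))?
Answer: 128934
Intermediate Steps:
w(N, J) = -9 - 9*J*N (w(N, J) = 3*((N*J + 1)*(-3)) = 3*((J*N + 1)*(-3)) = 3*((1 + J*N)*(-3)) = 3*(-3 - 3*J*N) = -9 - 9*J*N)
f(y) = -1188 (f(y) = (6 + 6)*(-9 - 9*(-5)*(-2)) = 12*(-9 - 90) = 12*(-99) = -1188)
(f((-2 + 6)**2) + 86)*(-57 - 60) = (-1188 + 86)*(-57 - 60) = -1102*(-117) = 128934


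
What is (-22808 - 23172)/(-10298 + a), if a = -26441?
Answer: 45980/36739 ≈ 1.2515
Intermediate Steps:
(-22808 - 23172)/(-10298 + a) = (-22808 - 23172)/(-10298 - 26441) = -45980/(-36739) = -45980*(-1/36739) = 45980/36739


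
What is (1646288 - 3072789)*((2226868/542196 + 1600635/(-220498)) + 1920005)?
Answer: -81860557817975073384961/29888283402 ≈ -2.7389e+12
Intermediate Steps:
(1646288 - 3072789)*((2226868/542196 + 1600635/(-220498)) + 1920005) = -1426501*((2226868*(1/542196) + 1600635*(-1/220498)) + 1920005) = -1426501*((556717/135549 - 1600635/220498) + 1920005) = -1426501*(-94209488549/29888283402 + 1920005) = -1426501*57385559363768461/29888283402 = -81860557817975073384961/29888283402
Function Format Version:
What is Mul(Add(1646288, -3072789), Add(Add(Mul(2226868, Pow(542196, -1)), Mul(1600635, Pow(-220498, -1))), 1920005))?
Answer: Rational(-81860557817975073384961, 29888283402) ≈ -2.7389e+12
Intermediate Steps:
Mul(Add(1646288, -3072789), Add(Add(Mul(2226868, Pow(542196, -1)), Mul(1600635, Pow(-220498, -1))), 1920005)) = Mul(-1426501, Add(Add(Mul(2226868, Rational(1, 542196)), Mul(1600635, Rational(-1, 220498))), 1920005)) = Mul(-1426501, Add(Add(Rational(556717, 135549), Rational(-1600635, 220498)), 1920005)) = Mul(-1426501, Add(Rational(-94209488549, 29888283402), 1920005)) = Mul(-1426501, Rational(57385559363768461, 29888283402)) = Rational(-81860557817975073384961, 29888283402)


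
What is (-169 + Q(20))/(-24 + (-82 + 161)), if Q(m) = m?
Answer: -149/55 ≈ -2.7091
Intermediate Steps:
(-169 + Q(20))/(-24 + (-82 + 161)) = (-169 + 20)/(-24 + (-82 + 161)) = -149/(-24 + 79) = -149/55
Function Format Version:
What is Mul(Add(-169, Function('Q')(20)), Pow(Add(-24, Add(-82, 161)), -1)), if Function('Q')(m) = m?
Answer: Rational(-149, 55) ≈ -2.7091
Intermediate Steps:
Mul(Add(-169, Function('Q')(20)), Pow(Add(-24, Add(-82, 161)), -1)) = Mul(Add(-169, 20), Pow(Add(-24, Add(-82, 161)), -1)) = Mul(-149, Pow(Add(-24, 79), -1)) = Mul(-149, Pow(55, -1)) = Mul(-149, Rational(1, 55)) = Rational(-149, 55)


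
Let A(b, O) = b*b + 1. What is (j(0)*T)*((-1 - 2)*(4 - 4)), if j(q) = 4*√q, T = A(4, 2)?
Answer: 0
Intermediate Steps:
A(b, O) = 1 + b² (A(b, O) = b² + 1 = 1 + b²)
T = 17 (T = 1 + 4² = 1 + 16 = 17)
(j(0)*T)*((-1 - 2)*(4 - 4)) = ((4*√0)*17)*((-1 - 2)*(4 - 4)) = ((4*0)*17)*(-3*0) = (0*17)*0 = 0*0 = 0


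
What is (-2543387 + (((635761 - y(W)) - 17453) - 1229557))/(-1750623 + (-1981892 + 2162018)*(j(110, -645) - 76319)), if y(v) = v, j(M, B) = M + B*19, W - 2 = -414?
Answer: 1051408/5312139029 ≈ 0.00019793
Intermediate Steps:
W = -412 (W = 2 - 414 = -412)
j(M, B) = M + 19*B
(-2543387 + (((635761 - y(W)) - 17453) - 1229557))/(-1750623 + (-1981892 + 2162018)*(j(110, -645) - 76319)) = (-2543387 + (((635761 - 1*(-412)) - 17453) - 1229557))/(-1750623 + (-1981892 + 2162018)*((110 + 19*(-645)) - 76319)) = (-2543387 + (((635761 + 412) - 17453) - 1229557))/(-1750623 + 180126*((110 - 12255) - 76319)) = (-2543387 + ((636173 - 17453) - 1229557))/(-1750623 + 180126*(-12145 - 76319)) = (-2543387 + (618720 - 1229557))/(-1750623 + 180126*(-88464)) = (-2543387 - 610837)/(-1750623 - 15934666464) = -3154224/(-15936417087) = -3154224*(-1/15936417087) = 1051408/5312139029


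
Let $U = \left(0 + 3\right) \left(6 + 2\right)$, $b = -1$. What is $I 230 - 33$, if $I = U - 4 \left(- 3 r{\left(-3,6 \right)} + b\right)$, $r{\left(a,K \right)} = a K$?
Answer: $-43273$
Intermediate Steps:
$r{\left(a,K \right)} = K a$
$U = 24$ ($U = 3 \cdot 8 = 24$)
$I = -188$ ($I = 24 - 4 \left(- 3 \cdot 6 \left(-3\right) - 1\right) = 24 - 4 \left(\left(-3\right) \left(-18\right) - 1\right) = 24 - 4 \left(54 - 1\right) = 24 - 212 = -188$)
$I 230 - 33 = \left(-188\right) 230 - 33 = -43240 - 33 = -43273$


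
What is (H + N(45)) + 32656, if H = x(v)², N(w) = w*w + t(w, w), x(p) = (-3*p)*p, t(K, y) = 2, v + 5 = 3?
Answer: 34827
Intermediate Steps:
v = -2 (v = -5 + 3 = -2)
x(p) = -3*p²
N(w) = 2 + w² (N(w) = w*w + 2 = w² + 2 = 2 + w²)
H = 144 (H = (-3*(-2)²)² = (-3*4)² = (-12)² = 144)
(H + N(45)) + 32656 = (144 + (2 + 45²)) + 32656 = (144 + (2 + 2025)) + 32656 = (144 + 2027) + 32656 = 2171 + 32656 = 34827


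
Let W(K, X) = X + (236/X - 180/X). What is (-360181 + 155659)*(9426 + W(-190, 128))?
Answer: -15632741331/8 ≈ -1.9541e+9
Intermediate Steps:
W(K, X) = X + 56/X
(-360181 + 155659)*(9426 + W(-190, 128)) = (-360181 + 155659)*(9426 + (128 + 56/128)) = -204522*(9426 + (128 + 56*(1/128))) = -204522*(9426 + (128 + 7/16)) = -204522*(9426 + 2055/16) = -204522*152871/16 = -15632741331/8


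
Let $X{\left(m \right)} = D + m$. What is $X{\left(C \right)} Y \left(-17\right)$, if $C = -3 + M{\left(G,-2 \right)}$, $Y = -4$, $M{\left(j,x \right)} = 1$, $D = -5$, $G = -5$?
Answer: $-476$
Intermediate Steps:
$C = -2$ ($C = -3 + 1 = -2$)
$X{\left(m \right)} = -5 + m$
$X{\left(C \right)} Y \left(-17\right) = \left(-5 - 2\right) \left(-4\right) \left(-17\right) = \left(-7\right) \left(-4\right) \left(-17\right) = 28 \left(-17\right) = -476$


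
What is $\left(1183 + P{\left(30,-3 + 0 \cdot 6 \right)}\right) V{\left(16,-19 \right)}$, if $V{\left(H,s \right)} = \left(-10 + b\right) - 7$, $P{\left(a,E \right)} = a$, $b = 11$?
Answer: $-7278$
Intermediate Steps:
$V{\left(H,s \right)} = -6$ ($V{\left(H,s \right)} = \left(-10 + 11\right) - 7 = 1 - 7 = -6$)
$\left(1183 + P{\left(30,-3 + 0 \cdot 6 \right)}\right) V{\left(16,-19 \right)} = \left(1183 + 30\right) \left(-6\right) = 1213 \left(-6\right) = -7278$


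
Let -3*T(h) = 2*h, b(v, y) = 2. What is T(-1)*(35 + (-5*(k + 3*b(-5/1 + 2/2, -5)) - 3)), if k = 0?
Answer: 4/3 ≈ 1.3333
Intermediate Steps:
T(h) = -2*h/3
T(-1)*(35 + (-5*(k + 3*b(-5/1 + 2/2, -5)) - 3)) = (-⅔*(-1))*(35 + (-5*(0 + 3*2) - 3)) = 2*(35 + (-5*(0 + 6) - 3))/3 = 2*(35 + (-5*6 - 3))/3 = 2*(35 + (-30 - 3))/3 = 2*(35 - 33)/3 = (⅔)*2 = 4/3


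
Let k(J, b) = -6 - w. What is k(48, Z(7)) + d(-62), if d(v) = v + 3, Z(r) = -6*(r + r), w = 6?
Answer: -71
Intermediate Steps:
Z(r) = -12*r
d(v) = 3 + v
k(J, b) = -12 (k(J, b) = -6 - 1*6 = -6 - 6 = -12)
k(48, Z(7)) + d(-62) = -12 + (3 - 62) = -12 - 59 = -71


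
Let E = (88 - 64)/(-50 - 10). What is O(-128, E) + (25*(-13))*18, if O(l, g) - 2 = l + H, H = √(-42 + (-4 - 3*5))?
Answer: -5976 + I*√61 ≈ -5976.0 + 7.8102*I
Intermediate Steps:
H = I*√61 (H = √(-42 + (-4 - 15)) = √(-42 - 19) = √(-61) = I*√61 ≈ 7.8102*I)
E = -⅖ (E = 24/(-60) = 24*(-1/60) = -⅖ ≈ -0.40000)
O(l, g) = 2 + l + I*√61 (O(l, g) = 2 + (l + I*√61) = 2 + l + I*√61)
O(-128, E) + (25*(-13))*18 = (2 - 128 + I*√61) + (25*(-13))*18 = (-126 + I*√61) - 325*18 = (-126 + I*√61) - 5850 = -5976 + I*√61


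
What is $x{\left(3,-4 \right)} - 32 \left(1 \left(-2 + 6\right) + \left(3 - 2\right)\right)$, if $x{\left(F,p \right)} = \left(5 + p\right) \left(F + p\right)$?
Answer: $-161$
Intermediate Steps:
$x{\left(3,-4 \right)} - 32 \left(1 \left(-2 + 6\right) + \left(3 - 2\right)\right) = \left(\left(-4\right)^{2} + 5 \cdot 3 + 5 \left(-4\right) + 3 \left(-4\right)\right) - 32 \left(1 \left(-2 + 6\right) + \left(3 - 2\right)\right) = \left(16 + 15 - 20 - 12\right) - 32 \left(1 \cdot 4 + 1\right) = -1 - 32 \left(4 + 1\right) = -1 - 160 = -161$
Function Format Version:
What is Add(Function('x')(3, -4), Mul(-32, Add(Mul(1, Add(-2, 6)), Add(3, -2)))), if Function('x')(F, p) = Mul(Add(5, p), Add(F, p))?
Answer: -161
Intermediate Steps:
Add(Function('x')(3, -4), Mul(-32, Add(Mul(1, Add(-2, 6)), Add(3, -2)))) = Add(Add(Pow(-4, 2), Mul(5, 3), Mul(5, -4), Mul(3, -4)), Mul(-32, Add(Mul(1, Add(-2, 6)), Add(3, -2)))) = Add(Add(16, 15, -20, -12), Mul(-32, Add(Mul(1, 4), 1))) = Add(-1, Mul(-32, Add(4, 1))) = Add(-1, Mul(-32, 5)) = Add(-1, -160) = -161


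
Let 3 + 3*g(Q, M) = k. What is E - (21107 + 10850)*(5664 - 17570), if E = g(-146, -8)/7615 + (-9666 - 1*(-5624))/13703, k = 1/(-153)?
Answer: 3644686071952709912/9579178071 ≈ 3.8048e+8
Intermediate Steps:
k = -1/153 ≈ -0.0065359
g(Q, M) = -460/459 (g(Q, M) = -1 + (⅓)*(-1/153) = -1 - 1/459 = -460/459)
E = -2826849070/9579178071 (E = -460/459/7615 + (-9666 - 1*(-5624))/13703 = -460/459*1/7615 + (-9666 + 5624)*(1/13703) = -92/699057 - 4042*1/13703 = -92/699057 - 4042/13703 = -2826849070/9579178071 ≈ -0.29510)
E - (21107 + 10850)*(5664 - 17570) = -2826849070/9579178071 - (21107 + 10850)*(5664 - 17570) = -2826849070/9579178071 - 31957*(-11906) = -2826849070/9579178071 - 1*(-380480042) = -2826849070/9579178071 + 380480042 = 3644686071952709912/9579178071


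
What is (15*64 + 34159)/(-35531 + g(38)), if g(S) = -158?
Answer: -35119/35689 ≈ -0.98403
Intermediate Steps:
(15*64 + 34159)/(-35531 + g(38)) = (15*64 + 34159)/(-35531 - 158) = (960 + 34159)/(-35689) = 35119*(-1/35689) = -35119/35689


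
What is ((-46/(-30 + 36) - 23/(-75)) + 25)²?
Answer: 194481/625 ≈ 311.17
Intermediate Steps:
((-46/(-30 + 36) - 23/(-75)) + 25)² = ((-46/6 - 23*(-1/75)) + 25)² = ((-46*⅙ + 23/75) + 25)² = ((-23/3 + 23/75) + 25)² = (-184/25 + 25)² = (441/25)² = 194481/625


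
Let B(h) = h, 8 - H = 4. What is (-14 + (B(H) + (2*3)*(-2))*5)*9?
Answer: -486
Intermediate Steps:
H = 4 (H = 8 - 1*4 = 8 - 4 = 4)
(-14 + (B(H) + (2*3)*(-2))*5)*9 = (-14 + (4 + (2*3)*(-2))*5)*9 = (-14 + (4 + 6*(-2))*5)*9 = (-14 + (4 - 12)*5)*9 = (-14 - 8*5)*9 = (-14 - 40)*9 = -54*9 = -486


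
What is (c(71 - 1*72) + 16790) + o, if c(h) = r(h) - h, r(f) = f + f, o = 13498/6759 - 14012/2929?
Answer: 332318525113/19797111 ≈ 16786.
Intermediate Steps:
o = -55171466/19797111 (o = 13498*(1/6759) - 14012*1/2929 = 13498/6759 - 14012/2929 = -55171466/19797111 ≈ -2.7868)
r(f) = 2*f
c(h) = h (c(h) = 2*h - h = h)
(c(71 - 1*72) + 16790) + o = ((71 - 1*72) + 16790) - 55171466/19797111 = ((71 - 72) + 16790) - 55171466/19797111 = (-1 + 16790) - 55171466/19797111 = 16789 - 55171466/19797111 = 332318525113/19797111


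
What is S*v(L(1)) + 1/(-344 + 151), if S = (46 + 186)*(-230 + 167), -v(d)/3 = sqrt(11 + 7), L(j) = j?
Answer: -1/193 + 131544*sqrt(2) ≈ 1.8603e+5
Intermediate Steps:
v(d) = -9*sqrt(2) (v(d) = -3*sqrt(11 + 7) = -9*sqrt(2))
S = -14616 (S = 232*(-63) = -14616)
S*v(L(1)) + 1/(-344 + 151) = -(-131544)*sqrt(2) + 1/(-344 + 151) = 131544*sqrt(2) + 1/(-193) = 131544*sqrt(2) - 1/193 = -1/193 + 131544*sqrt(2)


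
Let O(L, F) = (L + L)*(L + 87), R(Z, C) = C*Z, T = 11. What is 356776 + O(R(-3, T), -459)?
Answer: 353212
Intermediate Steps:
O(L, F) = 2*L*(87 + L) (O(L, F) = (2*L)*(87 + L) = 2*L*(87 + L))
356776 + O(R(-3, T), -459) = 356776 + 2*(11*(-3))*(87 + 11*(-3)) = 356776 + 2*(-33)*(87 - 33) = 356776 + 2*(-33)*54 = 356776 - 3564 = 353212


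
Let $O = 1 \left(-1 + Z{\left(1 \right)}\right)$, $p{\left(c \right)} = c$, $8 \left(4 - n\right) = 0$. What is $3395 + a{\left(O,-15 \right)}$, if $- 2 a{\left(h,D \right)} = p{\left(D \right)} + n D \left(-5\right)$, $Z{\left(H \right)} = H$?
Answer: $\frac{6505}{2} \approx 3252.5$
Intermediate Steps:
$n = 4$ ($n = 4 - 0 = 4 + 0 = 4$)
$O = 0$ ($O = 1 \left(-1 + 1\right) = 1 \cdot 0 = 0$)
$a{\left(h,D \right)} = \frac{19 D}{2}$ ($a{\left(h,D \right)} = - \frac{D + 4 D \left(-5\right)}{2} = - \frac{D + 4 \left(- 5 D\right)}{2} = - \frac{D - 20 D}{2} = - \frac{\left(-19\right) D}{2} = \frac{19 D}{2}$)
$3395 + a{\left(O,-15 \right)} = 3395 + \frac{19}{2} \left(-15\right) = 3395 - \frac{285}{2} = \frac{6505}{2}$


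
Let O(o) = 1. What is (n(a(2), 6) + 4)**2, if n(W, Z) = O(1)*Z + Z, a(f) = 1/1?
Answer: 256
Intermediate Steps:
a(f) = 1
n(W, Z) = 2*Z (n(W, Z) = 1*Z + Z = Z + Z = 2*Z)
(n(a(2), 6) + 4)**2 = (2*6 + 4)**2 = (12 + 4)**2 = 16**2 = 256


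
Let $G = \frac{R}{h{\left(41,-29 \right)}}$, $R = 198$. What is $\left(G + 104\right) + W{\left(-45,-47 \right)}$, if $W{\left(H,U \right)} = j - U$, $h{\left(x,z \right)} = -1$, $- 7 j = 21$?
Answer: $-50$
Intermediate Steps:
$j = -3$ ($j = \left(- \frac{1}{7}\right) 21 = -3$)
$W{\left(H,U \right)} = -3 - U$
$G = -198$ ($G = \frac{198}{-1} = 198 \left(-1\right) = -198$)
$\left(G + 104\right) + W{\left(-45,-47 \right)} = \left(-198 + 104\right) - -44 = -94 + \left(-3 + 47\right) = -94 + 44 = -50$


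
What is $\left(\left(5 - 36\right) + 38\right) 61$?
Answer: $427$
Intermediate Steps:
$\left(\left(5 - 36\right) + 38\right) 61 = \left(-31 + 38\right) 61 = 7 \cdot 61 = 427$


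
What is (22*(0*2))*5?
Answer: 0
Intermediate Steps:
(22*(0*2))*5 = (22*0)*5 = 0*5 = 0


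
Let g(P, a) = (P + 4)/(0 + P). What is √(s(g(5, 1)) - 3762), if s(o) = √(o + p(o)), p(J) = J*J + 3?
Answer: √(-94050 + 5*√201)/5 ≈ 61.312*I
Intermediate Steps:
p(J) = 3 + J² (p(J) = J² + 3 = 3 + J²)
g(P, a) = (4 + P)/P
s(o) = √(3 + o + o²) (s(o) = √(o + (3 + o²)) = √(3 + o + o²))
√(s(g(5, 1)) - 3762) = √(√(3 + (4 + 5)/5 + ((4 + 5)/5)²) - 3762) = √(√(3 + (⅕)*9 + ((⅕)*9)²) - 3762) = √(√(3 + 9/5 + (9/5)²) - 3762) = √(√(3 + 9/5 + 81/25) - 3762) = √(√(201/25) - 3762) = √(√201/5 - 3762) = √(-3762 + √201/5)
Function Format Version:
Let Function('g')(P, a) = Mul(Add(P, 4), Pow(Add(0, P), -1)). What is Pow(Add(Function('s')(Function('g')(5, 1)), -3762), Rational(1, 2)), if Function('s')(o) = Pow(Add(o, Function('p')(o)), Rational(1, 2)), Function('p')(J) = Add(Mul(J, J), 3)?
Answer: Mul(Rational(1, 5), Pow(Add(-94050, Mul(5, Pow(201, Rational(1, 2)))), Rational(1, 2))) ≈ Mul(61.312, I)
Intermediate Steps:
Function('p')(J) = Add(3, Pow(J, 2)) (Function('p')(J) = Add(Pow(J, 2), 3) = Add(3, Pow(J, 2)))
Function('g')(P, a) = Mul(Pow(P, -1), Add(4, P)) (Function('g')(P, a) = Mul(Add(4, P), Pow(P, -1)) = Mul(Pow(P, -1), Add(4, P)))
Function('s')(o) = Pow(Add(3, o, Pow(o, 2)), Rational(1, 2)) (Function('s')(o) = Pow(Add(o, Add(3, Pow(o, 2))), Rational(1, 2)) = Pow(Add(3, o, Pow(o, 2)), Rational(1, 2)))
Pow(Add(Function('s')(Function('g')(5, 1)), -3762), Rational(1, 2)) = Pow(Add(Pow(Add(3, Mul(Pow(5, -1), Add(4, 5)), Pow(Mul(Pow(5, -1), Add(4, 5)), 2)), Rational(1, 2)), -3762), Rational(1, 2)) = Pow(Add(Pow(Add(3, Mul(Rational(1, 5), 9), Pow(Mul(Rational(1, 5), 9), 2)), Rational(1, 2)), -3762), Rational(1, 2)) = Pow(Add(Pow(Add(3, Rational(9, 5), Pow(Rational(9, 5), 2)), Rational(1, 2)), -3762), Rational(1, 2)) = Pow(Add(Pow(Add(3, Rational(9, 5), Rational(81, 25)), Rational(1, 2)), -3762), Rational(1, 2)) = Pow(Add(Pow(Rational(201, 25), Rational(1, 2)), -3762), Rational(1, 2)) = Pow(Add(Mul(Rational(1, 5), Pow(201, Rational(1, 2))), -3762), Rational(1, 2)) = Pow(Add(-3762, Mul(Rational(1, 5), Pow(201, Rational(1, 2)))), Rational(1, 2))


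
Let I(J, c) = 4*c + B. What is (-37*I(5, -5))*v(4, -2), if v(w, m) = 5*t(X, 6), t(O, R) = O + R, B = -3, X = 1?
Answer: 29785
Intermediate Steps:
I(J, c) = -3 + 4*c (I(J, c) = 4*c - 3 = -3 + 4*c)
v(w, m) = 35 (v(w, m) = 5*(1 + 6) = 5*7 = 35)
(-37*I(5, -5))*v(4, -2) = -37*(-3 + 4*(-5))*35 = -37*(-3 - 20)*35 = -37*(-23)*35 = 851*35 = 29785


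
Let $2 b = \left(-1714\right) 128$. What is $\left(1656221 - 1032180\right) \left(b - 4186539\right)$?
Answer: $-2681026785635$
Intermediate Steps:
$b = -109696$ ($b = \frac{\left(-1714\right) 128}{2} = \frac{1}{2} \left(-219392\right) = -109696$)
$\left(1656221 - 1032180\right) \left(b - 4186539\right) = \left(1656221 - 1032180\right) \left(-109696 - 4186539\right) = 624041 \left(-4296235\right) = -2681026785635$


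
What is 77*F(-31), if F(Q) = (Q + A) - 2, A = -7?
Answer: -3080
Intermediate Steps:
F(Q) = -9 + Q (F(Q) = (Q - 7) - 2 = (-7 + Q) - 2 = -9 + Q)
77*F(-31) = 77*(-9 - 31) = 77*(-40) = -3080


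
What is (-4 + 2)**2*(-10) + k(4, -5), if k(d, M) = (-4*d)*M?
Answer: 40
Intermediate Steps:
k(d, M) = -4*M*d
(-4 + 2)**2*(-10) + k(4, -5) = (-4 + 2)**2*(-10) - 4*(-5)*4 = (-2)**2*(-10) + 80 = 4*(-10) + 80 = -40 + 80 = 40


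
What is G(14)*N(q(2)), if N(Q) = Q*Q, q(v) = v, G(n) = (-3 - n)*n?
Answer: -952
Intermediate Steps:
G(n) = n*(-3 - n)
N(Q) = Q**2
G(14)*N(q(2)) = -1*14*(3 + 14)*2**2 = -1*14*17*4 = -238*4 = -952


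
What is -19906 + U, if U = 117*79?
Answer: -10663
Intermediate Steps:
U = 9243
-19906 + U = -19906 + 9243 = -10663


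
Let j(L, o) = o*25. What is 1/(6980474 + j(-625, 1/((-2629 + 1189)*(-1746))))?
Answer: 502848/3510117389957 ≈ 1.4326e-7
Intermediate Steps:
j(L, o) = 25*o
1/(6980474 + j(-625, 1/((-2629 + 1189)*(-1746)))) = 1/(6980474 + 25*(1/((-2629 + 1189)*(-1746)))) = 1/(6980474 + 25*(-1/1746/(-1440))) = 1/(6980474 + 25*(-1/1440*(-1/1746))) = 1/(6980474 + 25*(1/2514240)) = 1/(6980474 + 5/502848) = 1/(3510117389957/502848) = 502848/3510117389957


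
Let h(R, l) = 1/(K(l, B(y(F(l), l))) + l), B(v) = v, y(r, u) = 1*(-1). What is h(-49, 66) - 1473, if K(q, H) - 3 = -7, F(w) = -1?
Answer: -91325/62 ≈ -1473.0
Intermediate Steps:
y(r, u) = -1
K(q, H) = -4 (K(q, H) = 3 - 7 = -4)
h(R, l) = 1/(-4 + l)
h(-49, 66) - 1473 = 1/(-4 + 66) - 1473 = 1/62 - 1473 = -91325/62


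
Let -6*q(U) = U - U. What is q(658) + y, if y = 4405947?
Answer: 4405947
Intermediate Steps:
q(U) = 0 (q(U) = -(U - U)/6 = -1/6*0 = 0)
q(658) + y = 0 + 4405947 = 4405947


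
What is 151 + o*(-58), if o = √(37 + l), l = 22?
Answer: 151 - 58*√59 ≈ -294.51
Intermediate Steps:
o = √59 (o = √(37 + 22) = √59 ≈ 7.6811)
151 + o*(-58) = 151 + √59*(-58) = 151 - 58*√59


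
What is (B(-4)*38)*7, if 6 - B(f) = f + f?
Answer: 3724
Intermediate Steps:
B(f) = 6 - 2*f (B(f) = 6 - (f + f) = 6 - 2*f)
(B(-4)*38)*7 = ((6 - 2*(-4))*38)*7 = ((6 + 8)*38)*7 = (14*38)*7 = 532*7 = 3724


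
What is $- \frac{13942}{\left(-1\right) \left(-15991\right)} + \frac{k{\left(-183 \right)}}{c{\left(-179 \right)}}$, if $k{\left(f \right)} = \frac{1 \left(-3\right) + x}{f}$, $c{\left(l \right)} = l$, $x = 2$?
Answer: $- \frac{456714085}{523817187} \approx -0.8719$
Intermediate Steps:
$k{\left(f \right)} = - \frac{1}{f}$ ($k{\left(f \right)} = \frac{1 \left(-3\right) + 2}{f} = \frac{-3 + 2}{f} = - \frac{1}{f}$)
$- \frac{13942}{\left(-1\right) \left(-15991\right)} + \frac{k{\left(-183 \right)}}{c{\left(-179 \right)}} = - \frac{13942}{\left(-1\right) \left(-15991\right)} + \frac{\left(-1\right) \frac{1}{-183}}{-179} = - \frac{13942}{15991} + \left(-1\right) \left(- \frac{1}{183}\right) \left(- \frac{1}{179}\right) = \left(-13942\right) \frac{1}{15991} + \frac{1}{183} \left(- \frac{1}{179}\right) = - \frac{13942}{15991} - \frac{1}{32757} = - \frac{456714085}{523817187}$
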